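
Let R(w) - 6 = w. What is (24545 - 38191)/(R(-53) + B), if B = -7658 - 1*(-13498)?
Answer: -13646/5793 ≈ -2.3556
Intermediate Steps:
R(w) = 6 + w
B = 5840 (B = -7658 + 13498 = 5840)
(24545 - 38191)/(R(-53) + B) = (24545 - 38191)/((6 - 53) + 5840) = -13646/(-47 + 5840) = -13646/5793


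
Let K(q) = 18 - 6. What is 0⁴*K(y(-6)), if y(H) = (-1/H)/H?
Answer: 0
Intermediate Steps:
y(H) = -1/H²
K(q) = 12
0⁴*K(y(-6)) = 0⁴*12 = 0*12 = 0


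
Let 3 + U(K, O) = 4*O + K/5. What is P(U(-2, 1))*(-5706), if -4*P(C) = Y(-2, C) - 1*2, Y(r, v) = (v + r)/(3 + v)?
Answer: -13631/4 ≈ -3407.8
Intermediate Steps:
Y(r, v) = (r + v)/(3 + v)
U(K, O) = -3 + 4*O + K/5 (U(K, O) = -3 + (4*O + K/5) = -3 + 4*O + K/5)
P(C) = ½ - (-2 + C)/(4*(3 + C)) (P(C) = -((-2 + C)/(3 + C) - 1*2)/4 = -((-2 + C)/(3 + C) - 2)/4 = -(-2 + (-2 + C)/(3 + C))/4 = ½ - (-2 + C)/(4*(3 + C)))
P(U(-2, 1))*(-5706) = ((8 + (-3 + 4*1 + (⅕)*(-2)))/(4*(3 + (-3 + 4*1 + (⅕)*(-2)))))*(-5706) = ((8 + (-3 + 4 - ⅖))/(4*(3 + (-3 + 4 - ⅖))))*(-5706) = ((8 + ⅗)/(4*(3 + ⅗)))*(-5706) = ((¼)*(43/5)/(18/5))*(-5706) = ((¼)*(5/18)*(43/5))*(-5706) = (43/72)*(-5706) = -13631/4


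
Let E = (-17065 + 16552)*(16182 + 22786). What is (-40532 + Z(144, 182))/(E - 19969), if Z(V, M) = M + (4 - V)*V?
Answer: 60510/20010553 ≈ 0.0030239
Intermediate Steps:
Z(V, M) = M + V*(4 - V)
E = -19990584 (E = -513*38968 = -19990584)
(-40532 + Z(144, 182))/(E - 19969) = (-40532 + (182 - 1*144**2 + 4*144))/(-19990584 - 19969) = (-40532 + (182 - 1*20736 + 576))/(-20010553) = (-40532 + (182 - 20736 + 576))*(-1/20010553) = (-40532 - 19978)*(-1/20010553) = -60510*(-1/20010553) = 60510/20010553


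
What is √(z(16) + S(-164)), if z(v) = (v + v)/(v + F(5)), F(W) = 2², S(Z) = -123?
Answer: I*√3035/5 ≈ 11.018*I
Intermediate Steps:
F(W) = 4
z(v) = 2*v/(4 + v) (z(v) = (v + v)/(v + 4) = (2*v)/(4 + v) = 2*v/(4 + v))
√(z(16) + S(-164)) = √(2*16/(4 + 16) - 123) = √(2*16/20 - 123) = √(2*16*(1/20) - 123) = √(8/5 - 123) = √(-607/5) = I*√3035/5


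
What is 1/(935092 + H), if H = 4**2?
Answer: 1/935108 ≈ 1.0694e-6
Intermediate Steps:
H = 16
1/(935092 + H) = 1/(935092 + 16) = 1/935108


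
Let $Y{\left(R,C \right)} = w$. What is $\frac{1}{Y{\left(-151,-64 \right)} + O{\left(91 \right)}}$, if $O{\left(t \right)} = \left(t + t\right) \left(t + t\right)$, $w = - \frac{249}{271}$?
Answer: $\frac{271}{8976355} \approx 3.019 \cdot 10^{-5}$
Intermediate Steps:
$w = - \frac{249}{271}$ ($w = \left(-249\right) \frac{1}{271} = - \frac{249}{271} \approx -0.91882$)
$O{\left(t \right)} = 4 t^{2}$ ($O{\left(t \right)} = 2 t 2 t = 4 t^{2}$)
$Y{\left(R,C \right)} = - \frac{249}{271}$
$\frac{1}{Y{\left(-151,-64 \right)} + O{\left(91 \right)}} = \frac{1}{- \frac{249}{271} + 4 \cdot 91^{2}} = \frac{1}{- \frac{249}{271} + 4 \cdot 8281} = \frac{1}{- \frac{249}{271} + 33124} = \frac{1}{\frac{8976355}{271}} = \frac{271}{8976355}$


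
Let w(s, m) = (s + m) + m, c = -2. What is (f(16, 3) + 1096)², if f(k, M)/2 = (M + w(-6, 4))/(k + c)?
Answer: 58936329/49 ≈ 1.2028e+6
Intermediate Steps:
w(s, m) = s + 2*m (w(s, m) = (m + s) + m = s + 2*m)
f(k, M) = 2*(2 + M)/(-2 + k) (f(k, M) = 2*((M + (-6 + 2*4))/(k - 2)) = 2*((M + (-6 + 8))/(-2 + k)) = 2*((M + 2)/(-2 + k)) = 2*((2 + M)/(-2 + k)) = 2*(2 + M)/(-2 + k))
(f(16, 3) + 1096)² = (2*(2 + 3)/(-2 + 16) + 1096)² = (2*5/14 + 1096)² = (2*(1/14)*5 + 1096)² = (5/7 + 1096)² = (7677/7)² = 58936329/49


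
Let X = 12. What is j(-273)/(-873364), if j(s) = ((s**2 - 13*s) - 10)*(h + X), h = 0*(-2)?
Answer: -8076/7529 ≈ -1.0727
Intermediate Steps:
h = 0
j(s) = -120 - 156*s + 12*s**2 (j(s) = ((s**2 - 13*s) - 10)*(0 + 12) = (-10 + s**2 - 13*s)*12 = -120 - 156*s + 12*s**2)
j(-273)/(-873364) = (-120 - 156*(-273) + 12*(-273)**2)/(-873364) = (-120 + 42588 + 12*74529)*(-1/873364) = (-120 + 42588 + 894348)*(-1/873364) = 936816*(-1/873364) = -8076/7529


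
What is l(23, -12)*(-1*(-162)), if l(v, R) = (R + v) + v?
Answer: 5508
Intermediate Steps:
l(v, R) = R + 2*v
l(23, -12)*(-1*(-162)) = (-12 + 2*23)*(-1*(-162)) = (-12 + 46)*162 = 34*162 = 5508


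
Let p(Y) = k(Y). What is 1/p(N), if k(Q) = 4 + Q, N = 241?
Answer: 1/245 ≈ 0.0040816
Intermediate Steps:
p(Y) = 4 + Y
1/p(N) = 1/(4 + 241) = 1/245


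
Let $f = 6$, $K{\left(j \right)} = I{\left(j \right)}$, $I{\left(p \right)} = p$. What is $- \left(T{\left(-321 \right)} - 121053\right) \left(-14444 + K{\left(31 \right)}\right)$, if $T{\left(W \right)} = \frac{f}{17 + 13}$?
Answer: $- \frac{8723670032}{5} \approx -1.7447 \cdot 10^{9}$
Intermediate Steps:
$K{\left(j \right)} = j$
$T{\left(W \right)} = \frac{1}{5}$ ($T{\left(W \right)} = \frac{6}{17 + 13} = \frac{6}{30} = 6 \cdot \frac{1}{30} = \frac{1}{5}$)
$- \left(T{\left(-321 \right)} - 121053\right) \left(-14444 + K{\left(31 \right)}\right) = - \left(\frac{1}{5} - 121053\right) \left(-14444 + 31\right) = - \frac{\left(-605264\right) \left(-14413\right)}{5} = \left(-1\right) \frac{8723670032}{5} = - \frac{8723670032}{5}$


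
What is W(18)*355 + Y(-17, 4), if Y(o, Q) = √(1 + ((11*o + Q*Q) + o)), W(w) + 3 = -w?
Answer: -7455 + I*√187 ≈ -7455.0 + 13.675*I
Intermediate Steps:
W(w) = -3 - w
Y(o, Q) = √(1 + Q² + 12*o) (Y(o, Q) = √(1 + ((11*o + Q²) + o)) = √(1 + ((Q² + 11*o) + o)) = √(1 + (Q² + 12*o)) = √(1 + Q² + 12*o))
W(18)*355 + Y(-17, 4) = (-3 - 1*18)*355 + √(1 + 4² + 12*(-17)) = (-3 - 18)*355 + √(1 + 16 - 204) = -21*355 + √(-187) = -7455 + I*√187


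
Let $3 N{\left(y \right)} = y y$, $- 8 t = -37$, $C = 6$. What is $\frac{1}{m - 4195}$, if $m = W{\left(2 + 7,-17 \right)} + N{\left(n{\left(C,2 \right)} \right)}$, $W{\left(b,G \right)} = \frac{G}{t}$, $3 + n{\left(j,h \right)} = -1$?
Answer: $- \frac{111}{465461} \approx -0.00023847$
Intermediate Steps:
$t = \frac{37}{8}$ ($t = \left(- \frac{1}{8}\right) \left(-37\right) = \frac{37}{8} \approx 4.625$)
$n{\left(j,h \right)} = -4$ ($n{\left(j,h \right)} = -3 - 1 = -4$)
$W{\left(b,G \right)} = \frac{8 G}{37}$ ($W{\left(b,G \right)} = \frac{G}{\frac{37}{8}} = G \frac{8}{37} = \frac{8 G}{37}$)
$N{\left(y \right)} = \frac{y^{2}}{3}$ ($N{\left(y \right)} = \frac{y y}{3} = \frac{y^{2}}{3}$)
$m = \frac{184}{111}$ ($m = \frac{8}{37} \left(-17\right) + \frac{\left(-4\right)^{2}}{3} = - \frac{136}{37} + \frac{1}{3} \cdot 16 = - \frac{136}{37} + \frac{16}{3} = \frac{184}{111} \approx 1.6577$)
$\frac{1}{m - 4195} = \frac{1}{\frac{184}{111} - 4195} = \frac{1}{- \frac{465461}{111}} = - \frac{111}{465461}$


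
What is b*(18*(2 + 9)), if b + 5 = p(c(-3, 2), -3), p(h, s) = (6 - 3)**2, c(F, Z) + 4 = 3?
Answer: 792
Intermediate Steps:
c(F, Z) = -1 (c(F, Z) = -4 + 3 = -1)
p(h, s) = 9 (p(h, s) = 3**2 = 9)
b = 4 (b = -5 + 9 = 4)
b*(18*(2 + 9)) = 4*(18*(2 + 9)) = 4*(18*11) = 4*198 = 792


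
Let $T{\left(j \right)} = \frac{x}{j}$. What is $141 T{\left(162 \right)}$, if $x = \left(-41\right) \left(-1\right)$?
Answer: $\frac{1927}{54} \approx 35.685$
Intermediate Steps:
$x = 41$
$T{\left(j \right)} = \frac{41}{j}$
$141 T{\left(162 \right)} = 141 \cdot \frac{41}{162} = \frac{1927}{54}$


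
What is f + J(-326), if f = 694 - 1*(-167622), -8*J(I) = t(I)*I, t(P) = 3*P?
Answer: 256925/2 ≈ 1.2846e+5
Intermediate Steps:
J(I) = -3*I²/8 (J(I) = -3*I*I/8 = -3*I²/8)
f = 168316 (f = 694 + 167622 = 168316)
f + J(-326) = 168316 - 3/8*(-326)² = 168316 - 3/8*106276 = 168316 - 79707/2 = 256925/2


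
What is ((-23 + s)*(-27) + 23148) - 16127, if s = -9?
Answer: 7885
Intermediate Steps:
((-23 + s)*(-27) + 23148) - 16127 = ((-23 - 9)*(-27) + 23148) - 16127 = (-32*(-27) + 23148) - 16127 = (864 + 23148) - 16127 = 24012 - 16127 = 7885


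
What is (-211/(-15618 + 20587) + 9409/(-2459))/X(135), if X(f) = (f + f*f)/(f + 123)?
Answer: -67756777/1246314642 ≈ -0.054366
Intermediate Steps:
X(f) = (f + f²)/(123 + f)
(-211/(-15618 + 20587) + 9409/(-2459))/X(135) = (-211/(-15618 + 20587) + 9409/(-2459))/((135*(1 + 135)/(123 + 135))) = (-211/4969 + 9409*(-1/2459))/((135*136/258)) = (-211*1/4969 - 9409/2459)/((135*(1/258)*136)) = (-211/4969 - 9409/2459)/(3060/43) = -47272170/12218771*43/3060 = -67756777/1246314642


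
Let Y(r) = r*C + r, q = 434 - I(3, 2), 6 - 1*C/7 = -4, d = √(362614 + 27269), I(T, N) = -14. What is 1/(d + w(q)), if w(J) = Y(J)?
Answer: 31808/1011358981 - 13*√2307/1011358981 ≈ 3.0833e-5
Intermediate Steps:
d = 13*√2307 (d = √389883 = 13*√2307 ≈ 624.41)
C = 70 (C = 42 - 7*(-4) = 42 + 28 = 70)
q = 448 (q = 434 - 1*(-14) = 434 + 14 = 448)
Y(r) = 71*r (Y(r) = r*70 + r = 70*r + r = 71*r)
w(J) = 71*J
1/(d + w(q)) = 1/(13*√2307 + 71*448) = 1/(13*√2307 + 31808) = 1/(31808 + 13*√2307)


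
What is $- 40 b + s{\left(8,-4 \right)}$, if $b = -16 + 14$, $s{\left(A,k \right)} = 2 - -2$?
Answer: $84$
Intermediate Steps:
$s{\left(A,k \right)} = 4$ ($s{\left(A,k \right)} = 2 + 2 = 4$)
$b = -2$
$- 40 b + s{\left(8,-4 \right)} = \left(-40\right) \left(-2\right) + 4 = 80 + 4 = 84$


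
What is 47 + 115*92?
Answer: 10627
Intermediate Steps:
47 + 115*92 = 47 + 10580 = 10627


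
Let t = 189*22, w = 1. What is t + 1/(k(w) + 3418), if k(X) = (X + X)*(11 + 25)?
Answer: 14511421/3490 ≈ 4158.0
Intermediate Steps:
k(X) = 72*X (k(X) = (2*X)*36 = 72*X)
t = 4158
t + 1/(k(w) + 3418) = 4158 + 1/(72*1 + 3418) = 4158 + 1/(72 + 3418) = 4158 + 1/3490 = 14511421/3490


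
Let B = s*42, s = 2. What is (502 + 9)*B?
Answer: 42924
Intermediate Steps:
B = 84 (B = 2*42 = 84)
(502 + 9)*B = (502 + 9)*84 = 511*84 = 42924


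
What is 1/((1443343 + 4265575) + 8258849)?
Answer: 1/13967767 ≈ 7.1593e-8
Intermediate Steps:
1/((1443343 + 4265575) + 8258849) = 1/(5708918 + 8258849) = 1/13967767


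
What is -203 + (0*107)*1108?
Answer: -203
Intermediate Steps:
-203 + (0*107)*1108 = -203 + 0*1108 = -203 + 0 = -203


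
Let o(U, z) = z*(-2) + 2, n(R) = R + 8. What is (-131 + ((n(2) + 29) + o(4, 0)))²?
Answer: 8100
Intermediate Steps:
n(R) = 8 + R
o(U, z) = 2 - 2*z (o(U, z) = -2*z + 2 = 2 - 2*z)
(-131 + ((n(2) + 29) + o(4, 0)))² = (-131 + (((8 + 2) + 29) + (2 - 2*0)))² = (-131 + ((10 + 29) + (2 + 0)))² = (-131 + (39 + 2))² = (-131 + 41)² = (-90)² = 8100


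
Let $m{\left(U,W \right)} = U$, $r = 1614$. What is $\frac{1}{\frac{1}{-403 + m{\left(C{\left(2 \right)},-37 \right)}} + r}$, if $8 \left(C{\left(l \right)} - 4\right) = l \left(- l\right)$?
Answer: $\frac{799}{1289584} \approx 0.00061958$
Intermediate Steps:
$C{\left(l \right)} = 4 - \frac{l^{2}}{8}$ ($C{\left(l \right)} = 4 + \frac{l \left(- l\right)}{8} = 4 + \frac{\left(-1\right) l^{2}}{8} = 4 - \frac{l^{2}}{8}$)
$\frac{1}{\frac{1}{-403 + m{\left(C{\left(2 \right)},-37 \right)}} + r} = \frac{1}{\frac{1}{-403 + \left(4 - \frac{2^{2}}{8}\right)} + 1614} = \frac{1}{\frac{1}{-403 + \left(4 - \frac{1}{2}\right)} + 1614} = \frac{1}{\frac{1}{-403 + \frac{7}{2}} + 1614} = \frac{1}{\frac{1}{- \frac{799}{2}} + 1614} = \frac{1}{- \frac{2}{799} + 1614} = \frac{1}{\frac{1289584}{799}} = \frac{799}{1289584}$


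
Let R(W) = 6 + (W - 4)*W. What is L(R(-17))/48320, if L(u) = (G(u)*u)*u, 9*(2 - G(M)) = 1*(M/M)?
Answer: 248897/48320 ≈ 5.1510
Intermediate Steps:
G(M) = 17/9 (G(M) = 2 - M/M/9 = 2 - 1/9 = 17/9)
R(W) = 6 + W*(-4 + W) (R(W) = 6 + (-4 + W)*W = 6 + W*(-4 + W))
L(u) = 17*u**2/9 (L(u) = (17*u/9)*u = 17*u**2/9)
L(R(-17))/48320 = (17*(6 + (-17)**2 - 4*(-17))**2/9)/48320 = (17*(6 + 289 + 68)**2/9)*(1/48320) = ((17/9)*363**2)*(1/48320) = ((17/9)*131769)*(1/48320) = 248897*(1/48320) = 248897/48320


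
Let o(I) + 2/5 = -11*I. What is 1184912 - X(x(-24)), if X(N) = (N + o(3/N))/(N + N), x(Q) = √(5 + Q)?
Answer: 22513302/19 - I*√19/95 ≈ 1.1849e+6 - 0.045883*I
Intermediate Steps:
o(I) = -⅖ - 11*I
X(N) = (-⅖ + N - 33/N)/(2*N) (X(N) = (N + (-⅖ - 33/N))/(N + N) = (N + (-⅖ - 33/N))/((2*N)) = (-⅖ + N - 33/N)*(1/(2*N)) = (-⅖ + N - 33/N)/(2*N))
1184912 - X(x(-24)) = 1184912 - (-165 - √(5 - 24)*(2 - 5*√(5 - 24)))/(10*(√(5 - 24))²) = 1184912 - (-165 - √(-19)*(2 - 5*I*√19))/(10*(√(-19))²) = 1184912 - (-165 - I*√19*(2 - 5*I*√19))/(10*(I*√19)²) = 1184912 - (-1)*(-165 - I*√19*(2 - 5*I*√19))/(10*19) = 1184912 - (33/38 + I*√19*(2 - 5*I*√19)/190) = 1184912 + (-33/38 - I*√19*(2 - 5*I*√19)/190) = 45026623/38 - I*√19*(2 - 5*I*√19)/190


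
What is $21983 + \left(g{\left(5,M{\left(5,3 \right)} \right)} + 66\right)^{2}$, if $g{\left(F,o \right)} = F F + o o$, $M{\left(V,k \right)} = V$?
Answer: $35439$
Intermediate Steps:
$g{\left(F,o \right)} = F^{2} + o^{2}$
$21983 + \left(g{\left(5,M{\left(5,3 \right)} \right)} + 66\right)^{2} = 21983 + \left(\left(5^{2} + 5^{2}\right) + 66\right)^{2} = 21983 + \left(\left(25 + 25\right) + 66\right)^{2} = 21983 + \left(50 + 66\right)^{2} = 21983 + 116^{2} = 21983 + 13456 = 35439$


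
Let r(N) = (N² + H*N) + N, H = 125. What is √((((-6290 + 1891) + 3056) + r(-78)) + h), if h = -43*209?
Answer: I*√14074 ≈ 118.63*I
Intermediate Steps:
h = -8987
r(N) = N² + 126*N (r(N) = (N² + 125*N) + N = N² + 126*N)
√((((-6290 + 1891) + 3056) + r(-78)) + h) = √((((-6290 + 1891) + 3056) - 78*(126 - 78)) - 8987) = √(((-4399 + 3056) - 78*48) - 8987) = √((-1343 - 3744) - 8987) = √(-5087 - 8987) = √(-14074) = I*√14074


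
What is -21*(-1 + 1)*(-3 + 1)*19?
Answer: 0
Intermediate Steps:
-21*(-1 + 1)*(-3 + 1)*19 = -0*(-2)*19 = -21*0*19 = 0*19 = 0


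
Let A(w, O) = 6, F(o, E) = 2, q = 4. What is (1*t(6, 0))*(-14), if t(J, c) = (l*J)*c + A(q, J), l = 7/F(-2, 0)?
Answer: -84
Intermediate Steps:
l = 7/2 ≈ 3.5000
t(J, c) = 6 + 7*J*c/2 (t(J, c) = (7*J/2)*c + 6 = 7*J*c/2 + 6 = 6 + 7*J*c/2)
(1*t(6, 0))*(-14) = (1*(6 + (7/2)*6*0))*(-14) = (1*(6 + 0))*(-14) = (1*6)*(-14) = 6*(-14) = -84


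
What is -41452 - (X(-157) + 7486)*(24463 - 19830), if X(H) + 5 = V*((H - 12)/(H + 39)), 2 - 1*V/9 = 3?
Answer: -4087662357/118 ≈ -3.4641e+7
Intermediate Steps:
V = -9 (V = 18 - 9*3 = 18 - 27 = -9)
X(H) = -5 - 9*(-12 + H)/(39 + H) (X(H) = -5 - 9*(H - 12)/(H + 39) = -5 - 9*(-12 + H)/(39 + H))
-41452 - (X(-157) + 7486)*(24463 - 19830) = -41452 - ((-87 - 14*(-157))/(39 - 157) + 7486)*(24463 - 19830) = -41452 - ((-87 + 2198)/(-118) + 7486)*4633 = -41452 - (-1/118*2111 + 7486)*4633 = -41452 - (-2111/118 + 7486)*4633 = -41452 - 881237*4633/118 = -41452 - 1*4082771021/118 = -41452 - 4082771021/118 = -4087662357/118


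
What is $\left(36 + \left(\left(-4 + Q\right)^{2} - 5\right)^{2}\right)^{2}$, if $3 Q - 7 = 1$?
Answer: $\frac{14115049}{6561} \approx 2151.4$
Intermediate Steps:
$Q = \frac{8}{3}$ ($Q = \frac{7}{3} + \frac{1}{3} \cdot 1 = \frac{7}{3} + \frac{1}{3} = \frac{8}{3} \approx 2.6667$)
$\left(36 + \left(\left(-4 + Q\right)^{2} - 5\right)^{2}\right)^{2} = \left(36 + \left(\left(-4 + \frac{8}{3}\right)^{2} - 5\right)^{2}\right)^{2} = \left(36 + \left(\left(- \frac{4}{3}\right)^{2} - 5\right)^{2}\right)^{2} = \left(36 + \left(\frac{16}{9} - 5\right)^{2}\right)^{2} = \left(36 + \left(- \frac{29}{9}\right)^{2}\right)^{2} = \left(36 + \frac{841}{81}\right)^{2} = \left(\frac{3757}{81}\right)^{2} = \frac{14115049}{6561}$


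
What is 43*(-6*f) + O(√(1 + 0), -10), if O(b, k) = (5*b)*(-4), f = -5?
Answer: 1270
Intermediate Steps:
O(b, k) = -20*b
43*(-6*f) + O(√(1 + 0), -10) = 43*(-6*(-5)) - 20*√(1 + 0) = 43*30 - 20*√1 = 1290 - 20*1 = 1290 - 20 = 1270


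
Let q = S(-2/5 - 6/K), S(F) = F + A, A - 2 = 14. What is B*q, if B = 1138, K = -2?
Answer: 105834/5 ≈ 21167.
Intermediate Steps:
A = 16 (A = 2 + 14 = 16)
S(F) = 16 + F (S(F) = F + 16 = 16 + F)
q = 93/5 (q = 16 + (-2/5 - 6/(-2)) = 16 + (-2*⅕ - 6*(-½)) = 16 + (-⅖ + 3) = 16 + 13/5 = 93/5 ≈ 18.600)
B*q = 1138*(93/5) = 105834/5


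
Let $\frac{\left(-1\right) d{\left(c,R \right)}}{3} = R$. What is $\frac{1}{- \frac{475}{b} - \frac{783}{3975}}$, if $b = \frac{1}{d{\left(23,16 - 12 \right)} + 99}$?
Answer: $- \frac{1325}{54755886} \approx -2.4198 \cdot 10^{-5}$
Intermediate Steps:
$d{\left(c,R \right)} = - 3 R$
$b = \frac{1}{87}$ ($b = \frac{1}{- 3 \left(16 - 12\right) + 99} = \frac{1}{\left(-3\right) 4 + 99} = \frac{1}{-12 + 99} = \frac{1}{87} \approx 0.011494$)
$\frac{1}{- \frac{475}{b} - \frac{783}{3975}} = \frac{1}{- 475 \frac{1}{\frac{1}{87}} - \frac{783}{3975}} = \frac{1}{\left(-475\right) 87 - \frac{261}{1325}} = \frac{1}{-41325 - \frac{261}{1325}} = \frac{1}{- \frac{54755886}{1325}} = - \frac{1325}{54755886}$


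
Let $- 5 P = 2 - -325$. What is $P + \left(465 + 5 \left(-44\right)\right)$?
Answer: $\frac{898}{5} \approx 179.6$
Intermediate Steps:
$P = - \frac{327}{5}$ ($P = - \frac{2 - -325}{5} = - \frac{2 + 325}{5} = \left(- \frac{1}{5}\right) 327 = - \frac{327}{5} \approx -65.4$)
$P + \left(465 + 5 \left(-44\right)\right) = - \frac{327}{5} + \left(465 + 5 \left(-44\right)\right) = - \frac{327}{5} + \left(465 - 220\right) = - \frac{327}{5} + 245 = \frac{898}{5}$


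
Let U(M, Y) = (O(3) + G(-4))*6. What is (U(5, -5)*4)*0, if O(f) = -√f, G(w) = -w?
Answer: 0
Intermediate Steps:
U(M, Y) = 24 - 6*√3 (U(M, Y) = (-√3 - 1*(-4))*6 = (-√3 + 4)*6 = (4 - √3)*6 = 24 - 6*√3)
(U(5, -5)*4)*0 = ((24 - 6*√3)*4)*0 = (96 - 24*√3)*0 = 0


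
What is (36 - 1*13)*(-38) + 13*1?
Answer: -861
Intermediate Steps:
(36 - 1*13)*(-38) + 13*1 = (36 - 13)*(-38) + 13 = 23*(-38) + 13 = -874 + 13 = -861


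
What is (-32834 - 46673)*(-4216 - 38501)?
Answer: 3396300519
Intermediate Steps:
(-32834 - 46673)*(-4216 - 38501) = -79507*(-42717) = 3396300519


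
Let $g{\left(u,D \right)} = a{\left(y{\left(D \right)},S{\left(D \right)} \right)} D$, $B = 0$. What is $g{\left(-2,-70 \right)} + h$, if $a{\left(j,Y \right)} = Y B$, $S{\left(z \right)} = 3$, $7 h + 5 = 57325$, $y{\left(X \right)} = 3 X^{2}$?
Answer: $\frac{57320}{7} \approx 8188.6$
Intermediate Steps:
$h = \frac{57320}{7}$ ($h = - \frac{5}{7} + \frac{1}{7} \cdot 57325 = - \frac{5}{7} + \frac{57325}{7} = \frac{57320}{7} \approx 8188.6$)
$a{\left(j,Y \right)} = 0$ ($a{\left(j,Y \right)} = Y 0 = 0$)
$g{\left(u,D \right)} = 0$ ($g{\left(u,D \right)} = 0 D = 0$)
$g{\left(-2,-70 \right)} + h = 0 + \frac{57320}{7} = \frac{57320}{7}$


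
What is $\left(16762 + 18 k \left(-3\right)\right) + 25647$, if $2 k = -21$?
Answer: $42976$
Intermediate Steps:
$k = - \frac{21}{2}$ ($k = \frac{1}{2} \left(-21\right) = - \frac{21}{2} \approx -10.5$)
$\left(16762 + 18 k \left(-3\right)\right) + 25647 = \left(16762 + 18 \left(- \frac{21}{2}\right) \left(-3\right)\right) + 25647 = \left(16762 - -567\right) + 25647 = \left(16762 + 567\right) + 25647 = 17329 + 25647 = 42976$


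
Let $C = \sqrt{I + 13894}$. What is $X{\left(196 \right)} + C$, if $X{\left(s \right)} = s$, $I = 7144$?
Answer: $196 + \sqrt{21038} \approx 341.04$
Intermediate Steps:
$C = \sqrt{21038}$ ($C = \sqrt{7144 + 13894} = \sqrt{21038} \approx 145.04$)
$X{\left(196 \right)} + C = 196 + \sqrt{21038}$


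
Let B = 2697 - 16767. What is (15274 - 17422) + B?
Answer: -16218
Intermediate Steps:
B = -14070
(15274 - 17422) + B = (15274 - 17422) - 14070 = -2148 - 14070 = -16218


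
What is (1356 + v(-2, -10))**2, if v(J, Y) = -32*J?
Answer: 2016400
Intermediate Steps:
(1356 + v(-2, -10))**2 = (1356 - 32*(-2))**2 = (1356 + 64)**2 = 1420**2 = 2016400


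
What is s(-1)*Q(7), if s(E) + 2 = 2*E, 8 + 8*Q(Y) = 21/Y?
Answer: 5/2 ≈ 2.5000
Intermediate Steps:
Q(Y) = -1 + 21/(8*Y) (Q(Y) = -1 + (21/Y)/8 = -1 + 21/(8*Y))
s(E) = -2 + 2*E
s(-1)*Q(7) = (-2 + 2*(-1))*((21/8 - 1*7)/7) = (-2 - 2)*((21/8 - 7)/7) = -4*(-35)/(7*8) = -4*(-5/8) = 5/2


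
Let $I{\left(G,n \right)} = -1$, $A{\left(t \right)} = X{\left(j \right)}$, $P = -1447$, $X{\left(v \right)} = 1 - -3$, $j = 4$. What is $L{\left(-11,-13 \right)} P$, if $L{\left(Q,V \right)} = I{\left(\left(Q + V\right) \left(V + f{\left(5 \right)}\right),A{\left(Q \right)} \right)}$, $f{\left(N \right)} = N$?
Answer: $1447$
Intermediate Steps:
$X{\left(v \right)} = 4$ ($X{\left(v \right)} = 1 + 3 = 4$)
$A{\left(t \right)} = 4$
$L{\left(Q,V \right)} = -1$
$L{\left(-11,-13 \right)} P = \left(-1\right) \left(-1447\right) = 1447$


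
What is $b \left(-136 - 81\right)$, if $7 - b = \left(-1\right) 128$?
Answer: $-29295$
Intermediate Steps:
$b = 135$ ($b = 7 - \left(-1\right) 128 = 7 - -128 = 7 + 128 = 135$)
$b \left(-136 - 81\right) = 135 \left(-136 - 81\right) = 135 \left(-217\right) = -29295$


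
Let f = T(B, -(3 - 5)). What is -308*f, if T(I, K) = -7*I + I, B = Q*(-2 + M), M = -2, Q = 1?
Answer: -7392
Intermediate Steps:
B = -4 (B = 1*(-2 - 2) = 1*(-4) = -4)
T(I, K) = -6*I
f = 24 (f = -6*(-4) = 24)
-308*f = -308*24 = -7392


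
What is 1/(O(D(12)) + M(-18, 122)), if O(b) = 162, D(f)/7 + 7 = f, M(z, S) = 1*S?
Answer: 1/284 ≈ 0.0035211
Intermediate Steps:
M(z, S) = S
D(f) = -49 + 7*f
1/(O(D(12)) + M(-18, 122)) = 1/(162 + 122) = 1/284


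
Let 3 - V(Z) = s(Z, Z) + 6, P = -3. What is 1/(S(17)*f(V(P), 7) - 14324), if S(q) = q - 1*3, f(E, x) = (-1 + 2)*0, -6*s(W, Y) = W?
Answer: -1/14324 ≈ -6.9813e-5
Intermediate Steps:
s(W, Y) = -W/6
V(Z) = -3 + Z/6 (V(Z) = 3 - (-Z/6 + 6) = 3 - (6 - Z/6) = 3 + (-6 + Z/6) = -3 + Z/6)
f(E, x) = 0 (f(E, x) = 1*0 = 0)
S(q) = -3 + q (S(q) = q - 3 = -3 + q)
1/(S(17)*f(V(P), 7) - 14324) = 1/((-3 + 17)*0 - 14324) = 1/(14*0 - 14324) = 1/(0 - 14324) = 1/(-14324) = -1/14324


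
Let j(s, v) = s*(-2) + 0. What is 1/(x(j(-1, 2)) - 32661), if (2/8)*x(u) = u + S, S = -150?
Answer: -1/33253 ≈ -3.0072e-5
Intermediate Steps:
j(s, v) = -2*s (j(s, v) = -2*s + 0 = -2*s)
x(u) = -600 + 4*u (x(u) = 4*(u - 150) = 4*(-150 + u) = -600 + 4*u)
1/(x(j(-1, 2)) - 32661) = 1/((-600 + 4*(-2*(-1))) - 32661) = 1/((-600 + 4*2) - 32661) = 1/((-600 + 8) - 32661) = 1/(-592 - 32661) = 1/(-33253) = -1/33253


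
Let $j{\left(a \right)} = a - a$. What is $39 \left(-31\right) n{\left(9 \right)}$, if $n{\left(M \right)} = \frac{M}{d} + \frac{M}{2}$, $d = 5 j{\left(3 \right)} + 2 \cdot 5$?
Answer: $- \frac{32643}{5} \approx -6528.6$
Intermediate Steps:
$j{\left(a \right)} = 0$
$d = 10$ ($d = 5 \cdot 0 + 2 \cdot 5 = 0 + 10 = 10$)
$n{\left(M \right)} = \frac{3 M}{5}$ ($n{\left(M \right)} = \frac{M}{10} + \frac{M}{2} = \frac{3 M}{5}$)
$39 \left(-31\right) n{\left(9 \right)} = 39 \left(-31\right) \frac{3}{5} \cdot 9 = \left(-1209\right) \frac{27}{5} = - \frac{32643}{5}$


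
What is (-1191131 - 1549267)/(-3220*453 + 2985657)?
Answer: -913466/508999 ≈ -1.7946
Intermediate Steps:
(-1191131 - 1549267)/(-3220*453 + 2985657) = -2740398/(-1458660 + 2985657) = -2740398/1526997 = -2740398*1/1526997 = -913466/508999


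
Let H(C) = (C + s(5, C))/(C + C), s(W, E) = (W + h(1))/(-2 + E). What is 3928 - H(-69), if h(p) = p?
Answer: 12827213/3266 ≈ 3927.5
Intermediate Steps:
s(W, E) = (1 + W)/(-2 + E) (s(W, E) = (W + 1)/(-2 + E) = (1 + W)/(-2 + E))
H(C) = (C + 6/(-2 + C))/(2*C) (H(C) = (C + (1 + 5)/(-2 + C))/(C + C) = (C + 6/(-2 + C))/((2*C)) = (C + 6/(-2 + C))*(1/(2*C)) = (C + 6/(-2 + C))/(2*C))
3928 - H(-69) = 3928 - (6 - 69*(-2 - 69))/(2*(-69)*(-2 - 69)) = 3928 - (-1)*(6 - 69*(-71))/(2*69*(-71)) = 3928 - (-1)*(-1)*(6 + 4899)/(2*69*71) = 3928 - (-1)*(-1)*4905/(2*69*71) = 3928 - 1*1635/3266 = 3928 - 1635/3266 = 12827213/3266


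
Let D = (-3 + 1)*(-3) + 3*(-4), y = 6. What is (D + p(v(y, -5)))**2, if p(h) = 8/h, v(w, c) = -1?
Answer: 196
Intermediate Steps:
D = -6 (D = -2*(-3) - 12 = 6 - 12 = -6)
(D + p(v(y, -5)))**2 = (-6 + 8/(-1))**2 = (-6 + 8*(-1))**2 = (-6 - 8)**2 = (-14)**2 = 196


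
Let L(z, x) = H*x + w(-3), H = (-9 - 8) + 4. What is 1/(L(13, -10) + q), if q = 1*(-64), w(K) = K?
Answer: 1/63 ≈ 0.015873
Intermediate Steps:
H = -13 (H = -17 + 4 = -13)
q = -64
L(z, x) = -3 - 13*x (L(z, x) = -13*x - 3 = -3 - 13*x)
1/(L(13, -10) + q) = 1/((-3 - 13*(-10)) - 64) = 1/((-3 + 130) - 64) = 1/(127 - 64) = 1/63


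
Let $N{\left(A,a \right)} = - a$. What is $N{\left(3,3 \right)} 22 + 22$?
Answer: $-44$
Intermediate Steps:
$N{\left(3,3 \right)} 22 + 22 = \left(-1\right) 3 \cdot 22 + 22 = \left(-3\right) 22 + 22 = -66 + 22 = -44$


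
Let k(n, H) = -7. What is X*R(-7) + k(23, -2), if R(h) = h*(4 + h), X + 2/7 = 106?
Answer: 2213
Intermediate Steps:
X = 740/7 (X = -2/7 + 106 = 740/7 ≈ 105.71)
X*R(-7) + k(23, -2) = 740*(-7*(4 - 7))/7 - 7 = 740*(-7*(-3))/7 - 7 = (740/7)*21 - 7 = 2220 - 7 = 2213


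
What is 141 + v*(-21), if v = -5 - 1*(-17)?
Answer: -111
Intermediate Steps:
v = 12 (v = -5 + 17 = 12)
141 + v*(-21) = 141 + 12*(-21) = 141 - 252 = -111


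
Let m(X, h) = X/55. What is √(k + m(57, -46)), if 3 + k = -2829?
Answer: I*√8563665/55 ≈ 53.207*I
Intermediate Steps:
k = -2832 (k = -3 - 2829 = -2832)
m(X, h) = X/55 (m(X, h) = X*(1/55) = X/55)
√(k + m(57, -46)) = √(-2832 + (1/55)*57) = √(-2832 + 57/55) = √(-155703/55) = I*√8563665/55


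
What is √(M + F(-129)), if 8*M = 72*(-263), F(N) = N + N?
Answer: 5*I*√105 ≈ 51.235*I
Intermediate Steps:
F(N) = 2*N
M = -2367 (M = (72*(-263))/8 = (⅛)*(-18936) = -2367)
√(M + F(-129)) = √(-2367 + 2*(-129)) = √(-2367 - 258) = √(-2625) = 5*I*√105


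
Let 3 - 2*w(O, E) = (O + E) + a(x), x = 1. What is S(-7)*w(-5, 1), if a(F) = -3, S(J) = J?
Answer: -35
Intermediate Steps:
w(O, E) = 3 - E/2 - O/2 (w(O, E) = 3/2 - ((O + E) - 3)/2 = 3/2 - ((E + O) - 3)/2 = 3/2 - (-3 + E + O)/2 = 3/2 + (3/2 - E/2 - O/2) = 3 - E/2 - O/2)
S(-7)*w(-5, 1) = -7*(3 - ½*1 - ½*(-5)) = -7*(3 - ½ + 5/2) = -7*5 = -35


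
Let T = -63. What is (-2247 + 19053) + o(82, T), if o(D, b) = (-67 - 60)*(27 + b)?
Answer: 21378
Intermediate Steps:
o(D, b) = -3429 - 127*b (o(D, b) = -127*(27 + b) = -3429 - 127*b)
(-2247 + 19053) + o(82, T) = (-2247 + 19053) + (-3429 - 127*(-63)) = 16806 + (-3429 + 8001) = 16806 + 4572 = 21378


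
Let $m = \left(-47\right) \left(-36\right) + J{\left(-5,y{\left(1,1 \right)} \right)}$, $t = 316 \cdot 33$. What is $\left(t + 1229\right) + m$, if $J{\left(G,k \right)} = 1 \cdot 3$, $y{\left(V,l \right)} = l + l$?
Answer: $13352$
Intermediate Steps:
$t = 10428$
$y{\left(V,l \right)} = 2 l$
$J{\left(G,k \right)} = 3$
$m = 1695$ ($m = \left(-47\right) \left(-36\right) + 3 = 1692 + 3 = 1695$)
$\left(t + 1229\right) + m = \left(10428 + 1229\right) + 1695 = 11657 + 1695 = 13352$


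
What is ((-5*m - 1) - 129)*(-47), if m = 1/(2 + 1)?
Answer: 18565/3 ≈ 6188.3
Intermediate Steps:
m = ⅓ (m = 1/3 = ⅓ ≈ 0.33333)
((-5*m - 1) - 129)*(-47) = ((-5*⅓ - 1) - 129)*(-47) = ((-5/3 - 1) - 129)*(-47) = (-8/3 - 129)*(-47) = -395/3*(-47) = 18565/3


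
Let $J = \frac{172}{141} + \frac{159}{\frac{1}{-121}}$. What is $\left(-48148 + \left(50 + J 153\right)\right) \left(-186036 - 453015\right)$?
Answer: $\frac{89850240210633}{47} \approx 1.9117 \cdot 10^{12}$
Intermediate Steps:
$J = - \frac{2712527}{141}$ ($J = 172 \cdot \frac{1}{141} + \frac{159}{- \frac{1}{121}} = \frac{172}{141} + 159 \left(-121\right) = \frac{172}{141} - 19239 = - \frac{2712527}{141} \approx -19238.0$)
$\left(-48148 + \left(50 + J 153\right)\right) \left(-186036 - 453015\right) = \left(-48148 + \left(50 - \frac{138338877}{47}\right)\right) \left(-186036 - 453015\right) = \left(-48148 + \left(50 - \frac{138338877}{47}\right)\right) \left(-639051\right) = \left(-48148 - \frac{138336527}{47}\right) \left(-639051\right) = \left(- \frac{140599483}{47}\right) \left(-639051\right) = \frac{89850240210633}{47}$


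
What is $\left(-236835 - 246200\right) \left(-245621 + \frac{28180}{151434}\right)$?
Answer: $\frac{8983326092151845}{75717} \approx 1.1864 \cdot 10^{11}$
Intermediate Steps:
$\left(-236835 - 246200\right) \left(-245621 + \frac{28180}{151434}\right) = - 483035 \left(-245621 + 28180 \cdot \frac{1}{151434}\right) = - 483035 \left(-245621 + \frac{14090}{75717}\right) = \left(-483035\right) \left(- \frac{18597671167}{75717}\right) = \frac{8983326092151845}{75717}$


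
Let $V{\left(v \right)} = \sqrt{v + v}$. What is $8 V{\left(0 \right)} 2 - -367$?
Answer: $367$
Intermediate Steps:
$V{\left(v \right)} = \sqrt{2} \sqrt{v}$ ($V{\left(v \right)} = \sqrt{2 v} = \sqrt{2} \sqrt{v}$)
$8 V{\left(0 \right)} 2 - -367 = 8 \sqrt{2} \sqrt{0} \cdot 2 - -367 = 8 \sqrt{2} \cdot 0 \cdot 2 + 367 = 8 \cdot 0 \cdot 2 + 367 = 0 \cdot 2 + 367 = 0 + 367 = 367$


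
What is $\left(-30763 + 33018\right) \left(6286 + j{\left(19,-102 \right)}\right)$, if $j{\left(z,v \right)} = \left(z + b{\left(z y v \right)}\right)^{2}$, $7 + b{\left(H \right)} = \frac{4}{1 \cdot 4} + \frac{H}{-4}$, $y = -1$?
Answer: $\frac{2061956215}{4} \approx 5.1549 \cdot 10^{8}$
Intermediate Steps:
$b{\left(H \right)} = -6 - \frac{H}{4}$ ($b{\left(H \right)} = -7 + \left(\frac{4}{1 \cdot 4} + \frac{H}{-4}\right) = -7 + \left(\frac{4}{4} + H \left(- \frac{1}{4}\right)\right) = -7 - \left(-1 + \frac{H}{4}\right) = -6 - \frac{H}{4}$)
$j{\left(z,v \right)} = \left(-6 + z + \frac{v z}{4}\right)^{2}$ ($j{\left(z,v \right)} = \left(z - \left(6 + \frac{z \left(-1\right) v}{4}\right)\right)^{2} = \left(z - \left(6 + \frac{- z v}{4}\right)\right)^{2} = \left(z - \left(6 + \frac{\left(-1\right) v z}{4}\right)\right)^{2} = \left(z + \left(-6 + \frac{v z}{4}\right)\right)^{2} = \left(-6 + z + \frac{v z}{4}\right)^{2}$)
$\left(-30763 + 33018\right) \left(6286 + j{\left(19,-102 \right)}\right) = \left(-30763 + 33018\right) \left(6286 + \frac{\left(24 - 76 - \left(-102\right) 19\right)^{2}}{16}\right) = 2255 \left(6286 + \frac{\left(24 - 76 + 1938\right)^{2}}{16}\right) = 2255 \left(6286 + \frac{1886^{2}}{16}\right) = 2255 \left(6286 + \frac{1}{16} \cdot 3556996\right) = 2255 \left(6286 + \frac{889249}{4}\right) = 2255 \cdot \frac{914393}{4} = \frac{2061956215}{4}$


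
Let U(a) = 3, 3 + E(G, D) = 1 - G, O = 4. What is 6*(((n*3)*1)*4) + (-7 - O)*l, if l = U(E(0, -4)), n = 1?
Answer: 39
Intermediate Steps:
E(G, D) = -2 - G (E(G, D) = -3 + (1 - G) = -2 - G)
l = 3
6*(((n*3)*1)*4) + (-7 - O)*l = 6*(((1*3)*1)*4) + (-7 - 1*4)*3 = 6*((3*1)*4) + (-7 - 4)*3 = 6*(3*4) - 11*3 = 6*12 - 33 = 72 - 33 = 39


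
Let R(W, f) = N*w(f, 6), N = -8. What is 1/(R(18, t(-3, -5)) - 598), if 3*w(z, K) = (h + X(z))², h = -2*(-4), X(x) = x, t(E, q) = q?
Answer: -1/622 ≈ -0.0016077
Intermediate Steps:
h = 8
w(z, K) = (8 + z)²/3
R(W, f) = -8*(8 + f)²/3
1/(R(18, t(-3, -5)) - 598) = 1/(-8*(8 - 5)²/3 - 598) = 1/(-8/3*3² - 598) = 1/(-8/3*9 - 598) = 1/(-24 - 598) = 1/(-622) = -1/622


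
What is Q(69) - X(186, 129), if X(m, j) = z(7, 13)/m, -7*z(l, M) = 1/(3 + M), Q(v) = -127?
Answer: -2645663/20832 ≈ -127.00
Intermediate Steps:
z(l, M) = -1/(7*(3 + M))
X(m, j) = -1/(112*m) (X(m, j) = (-1/(21 + 7*13))/m = (-1/(21 + 91))/m = (-1/112)/m = (-1*1/112)/m = -1/(112*m))
Q(69) - X(186, 129) = -127 - (-1)/(112*186) = -127 - 1*(-1/20832) = -127 + 1/20832 = -2645663/20832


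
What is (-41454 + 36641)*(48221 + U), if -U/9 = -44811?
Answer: -2173165760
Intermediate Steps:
U = 403299 (U = -9*(-44811) = 403299)
(-41454 + 36641)*(48221 + U) = (-41454 + 36641)*(48221 + 403299) = -4813*451520 = -2173165760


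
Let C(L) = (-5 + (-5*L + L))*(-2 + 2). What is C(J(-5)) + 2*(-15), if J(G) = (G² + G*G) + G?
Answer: -30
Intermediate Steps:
J(G) = G + 2*G² (J(G) = (G² + G²) + G = 2*G² + G = G + 2*G²)
C(L) = 0 (C(L) = (-5 - 4*L)*0 = 0)
C(J(-5)) + 2*(-15) = 0 + 2*(-15) = 0 - 30 = -30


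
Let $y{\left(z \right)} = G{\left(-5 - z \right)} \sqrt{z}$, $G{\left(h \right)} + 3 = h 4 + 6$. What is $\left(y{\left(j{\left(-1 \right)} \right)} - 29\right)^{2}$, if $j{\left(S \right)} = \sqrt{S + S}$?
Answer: $\left(29 + \sqrt[4]{-2} \left(17 + 4 i \sqrt{2}\right)\right)^{2} \approx 1122.2 + 1468.5 i$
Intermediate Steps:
$j{\left(S \right)} = \sqrt{2} \sqrt{S}$ ($j{\left(S \right)} = \sqrt{2 S} = \sqrt{2} \sqrt{S}$)
$G{\left(h \right)} = 3 + 4 h$ ($G{\left(h \right)} = -3 + \left(h 4 + 6\right) = -3 + \left(4 h + 6\right) = -3 + \left(6 + 4 h\right) = 3 + 4 h$)
$y{\left(z \right)} = \sqrt{z} \left(-17 - 4 z\right)$ ($y{\left(z \right)} = \left(3 + 4 \left(-5 - z\right)\right) \sqrt{z} = \left(3 - \left(20 + 4 z\right)\right) \sqrt{z} = \left(-17 - 4 z\right) \sqrt{z} = \sqrt{z} \left(-17 - 4 z\right)$)
$\left(y{\left(j{\left(-1 \right)} \right)} - 29\right)^{2} = \left(\sqrt{\sqrt{2} \sqrt{-1}} \left(-17 - 4 \sqrt{2} \sqrt{-1}\right) - 29\right)^{2} = \left(\sqrt{\sqrt{2} i} \left(-17 - 4 \sqrt{2} i\right) - 29\right)^{2} = \left(\sqrt{i \sqrt{2}} \left(-17 - 4 i \sqrt{2}\right) - 29\right)^{2} = \left(\sqrt[4]{2} \sqrt{i} \left(-17 - 4 i \sqrt{2}\right) - 29\right)^{2} = \left(-29 + \sqrt[4]{2} \sqrt{i} \left(-17 - 4 i \sqrt{2}\right)\right)^{2}$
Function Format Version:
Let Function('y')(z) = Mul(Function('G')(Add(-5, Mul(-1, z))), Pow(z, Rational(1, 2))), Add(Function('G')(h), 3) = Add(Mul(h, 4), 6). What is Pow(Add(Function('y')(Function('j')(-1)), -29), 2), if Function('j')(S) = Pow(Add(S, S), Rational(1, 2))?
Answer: Pow(Add(29, Mul(Pow(-2, Rational(1, 4)), Add(17, Mul(4, I, Pow(2, Rational(1, 2)))))), 2) ≈ Add(1122.2, Mul(1468.5, I))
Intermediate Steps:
Function('j')(S) = Mul(Pow(2, Rational(1, 2)), Pow(S, Rational(1, 2))) (Function('j')(S) = Pow(Mul(2, S), Rational(1, 2)) = Mul(Pow(2, Rational(1, 2)), Pow(S, Rational(1, 2))))
Function('G')(h) = Add(3, Mul(4, h)) (Function('G')(h) = Add(-3, Add(Mul(h, 4), 6)) = Add(-3, Add(Mul(4, h), 6)) = Add(-3, Add(6, Mul(4, h))) = Add(3, Mul(4, h)))
Function('y')(z) = Mul(Pow(z, Rational(1, 2)), Add(-17, Mul(-4, z))) (Function('y')(z) = Mul(Add(3, Mul(4, Add(-5, Mul(-1, z)))), Pow(z, Rational(1, 2))) = Mul(Add(3, Add(-20, Mul(-4, z))), Pow(z, Rational(1, 2))) = Mul(Add(-17, Mul(-4, z)), Pow(z, Rational(1, 2))) = Mul(Pow(z, Rational(1, 2)), Add(-17, Mul(-4, z))))
Pow(Add(Function('y')(Function('j')(-1)), -29), 2) = Pow(Add(Mul(Pow(Mul(Pow(2, Rational(1, 2)), Pow(-1, Rational(1, 2))), Rational(1, 2)), Add(-17, Mul(-4, Mul(Pow(2, Rational(1, 2)), Pow(-1, Rational(1, 2)))))), -29), 2) = Pow(Add(Mul(Pow(Mul(Pow(2, Rational(1, 2)), I), Rational(1, 2)), Add(-17, Mul(-4, Mul(Pow(2, Rational(1, 2)), I)))), -29), 2) = Pow(Add(Mul(Pow(Mul(I, Pow(2, Rational(1, 2))), Rational(1, 2)), Add(-17, Mul(-4, Mul(I, Pow(2, Rational(1, 2)))))), -29), 2) = Pow(Add(Mul(Mul(Pow(2, Rational(1, 4)), Pow(I, Rational(1, 2))), Add(-17, Mul(-4, I, Pow(2, Rational(1, 2))))), -29), 2) = Pow(Add(Mul(Pow(2, Rational(1, 4)), Pow(I, Rational(1, 2)), Add(-17, Mul(-4, I, Pow(2, Rational(1, 2))))), -29), 2) = Pow(Add(-29, Mul(Pow(2, Rational(1, 4)), Pow(I, Rational(1, 2)), Add(-17, Mul(-4, I, Pow(2, Rational(1, 2)))))), 2)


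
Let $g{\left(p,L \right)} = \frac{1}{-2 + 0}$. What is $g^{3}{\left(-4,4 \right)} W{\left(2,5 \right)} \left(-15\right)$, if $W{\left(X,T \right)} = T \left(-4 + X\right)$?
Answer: $- \frac{75}{4} \approx -18.75$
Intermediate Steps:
$g{\left(p,L \right)} = - \frac{1}{2}$ ($g{\left(p,L \right)} = \frac{1}{-2} = - \frac{1}{2}$)
$g^{3}{\left(-4,4 \right)} W{\left(2,5 \right)} \left(-15\right) = \left(- \frac{1}{2}\right)^{3} \cdot 5 \left(-4 + 2\right) \left(-15\right) = - \frac{5 \left(-2\right)}{8} \left(-15\right) = \left(- \frac{1}{8}\right) \left(-10\right) \left(-15\right) = \frac{5}{4} \left(-15\right) = - \frac{75}{4}$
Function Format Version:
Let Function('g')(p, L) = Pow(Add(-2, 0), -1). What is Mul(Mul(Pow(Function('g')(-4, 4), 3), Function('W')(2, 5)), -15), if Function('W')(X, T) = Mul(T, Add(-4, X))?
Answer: Rational(-75, 4) ≈ -18.750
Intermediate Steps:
Function('g')(p, L) = Rational(-1, 2) (Function('g')(p, L) = Pow(-2, -1) = Rational(-1, 2))
Mul(Mul(Pow(Function('g')(-4, 4), 3), Function('W')(2, 5)), -15) = Mul(Mul(Pow(Rational(-1, 2), 3), Mul(5, Add(-4, 2))), -15) = Mul(Mul(Rational(-1, 8), Mul(5, -2)), -15) = Mul(Mul(Rational(-1, 8), -10), -15) = Mul(Rational(5, 4), -15) = Rational(-75, 4)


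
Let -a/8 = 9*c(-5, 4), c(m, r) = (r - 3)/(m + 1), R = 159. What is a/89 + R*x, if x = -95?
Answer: -1344327/89 ≈ -15105.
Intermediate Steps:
c(m, r) = (-3 + r)/(1 + m)
a = 18 (a = -72*(-3 + 4)/(1 - 5) = -72*1/(-4) = -72*(-¼*1) = -72*(-1)/4 = -8*(-9/4) = 18)
a/89 + R*x = 18/89 + 159*(-95) = 18*(1/89) - 15105 = 18/89 - 15105 = -1344327/89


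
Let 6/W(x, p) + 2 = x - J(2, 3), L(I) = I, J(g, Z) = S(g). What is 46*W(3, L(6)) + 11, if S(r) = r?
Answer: -265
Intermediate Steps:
J(g, Z) = g
W(x, p) = 6/(-4 + x) (W(x, p) = 6/(-2 + (x - 1*2)) = 6/(-2 + (x - 2)) = 6/(-2 + (-2 + x)) = 6/(-4 + x))
46*W(3, L(6)) + 11 = 46*(6/(-4 + 3)) + 11 = 46*(6/(-1)) + 11 = 46*(6*(-1)) + 11 = 46*(-6) + 11 = -276 + 11 = -265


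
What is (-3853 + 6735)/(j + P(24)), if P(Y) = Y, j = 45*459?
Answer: 2882/20679 ≈ 0.13937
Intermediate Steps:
j = 20655
(-3853 + 6735)/(j + P(24)) = (-3853 + 6735)/(20655 + 24) = 2882/20679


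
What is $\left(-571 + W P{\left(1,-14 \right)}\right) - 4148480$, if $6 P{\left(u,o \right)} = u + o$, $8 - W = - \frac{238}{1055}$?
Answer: $- \frac{13131802822}{3165} \approx -4.1491 \cdot 10^{6}$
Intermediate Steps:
$W = \frac{8678}{1055}$ ($W = 8 - - \frac{238}{1055} = 8 + \frac{238}{1055} = \frac{8678}{1055} \approx 8.2256$)
$P{\left(u,o \right)} = \frac{o}{6} + \frac{u}{6}$ ($P{\left(u,o \right)} = \frac{u + o}{6} = \frac{o + u}{6} = \frac{o}{6} + \frac{u}{6}$)
$\left(-571 + W P{\left(1,-14 \right)}\right) - 4148480 = \left(-571 + \frac{8678 \left(\frac{1}{6} \left(-14\right) + \frac{1}{6} \cdot 1\right)}{1055}\right) - 4148480 = \left(-571 + \frac{8678 \left(- \frac{7}{3} + \frac{1}{6}\right)}{1055}\right) - 4148480 = \left(-571 + \frac{8678}{1055} \left(- \frac{13}{6}\right)\right) - 4148480 = \left(-571 - \frac{56407}{3165}\right) - 4148480 = - \frac{1863622}{3165} - 4148480 = - \frac{13131802822}{3165}$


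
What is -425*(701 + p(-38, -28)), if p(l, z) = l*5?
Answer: -217175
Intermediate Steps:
p(l, z) = 5*l
-425*(701 + p(-38, -28)) = -425*(701 + 5*(-38)) = -425*(701 - 190) = -425*511 = -217175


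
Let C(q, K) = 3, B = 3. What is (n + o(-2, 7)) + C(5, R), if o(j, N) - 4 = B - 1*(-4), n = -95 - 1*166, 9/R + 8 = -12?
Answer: -247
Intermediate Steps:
R = -9/20 (R = 9/(-8 - 12) = 9/(-20) = 9*(-1/20) = -9/20 ≈ -0.45000)
n = -261 (n = -95 - 166 = -261)
o(j, N) = 11 (o(j, N) = 4 + (3 - 1*(-4)) = 4 + (3 + 4) = 4 + 7 = 11)
(n + o(-2, 7)) + C(5, R) = (-261 + 11) + 3 = -250 + 3 = -247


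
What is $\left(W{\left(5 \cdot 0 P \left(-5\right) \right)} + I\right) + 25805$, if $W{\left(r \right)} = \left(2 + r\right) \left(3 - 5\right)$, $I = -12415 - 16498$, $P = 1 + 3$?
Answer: $-3112$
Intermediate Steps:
$P = 4$
$I = -28913$ ($I = -12415 - 16498 = -28913$)
$W{\left(r \right)} = -4 - 2 r$ ($W{\left(r \right)} = \left(2 + r\right) \left(-2\right) = -4 - 2 r$)
$\left(W{\left(5 \cdot 0 P \left(-5\right) \right)} + I\right) + 25805 = \left(\left(-4 - 2 \cdot 5 \cdot 0 \cdot 4 \left(-5\right)\right) - 28913\right) + 25805 = \left(\left(-4 - 2 \cdot 5 \cdot 0 \left(-5\right)\right) - 28913\right) + 25805 = \left(\left(-4 - 2 \cdot 0 \left(-5\right)\right) - 28913\right) + 25805 = \left(\left(-4 - 0\right) - 28913\right) + 25805 = \left(\left(-4 + 0\right) - 28913\right) + 25805 = \left(-4 - 28913\right) + 25805 = -28917 + 25805 = -3112$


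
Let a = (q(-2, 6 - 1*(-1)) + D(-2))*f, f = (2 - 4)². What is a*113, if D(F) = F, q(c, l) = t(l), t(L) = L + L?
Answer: 5424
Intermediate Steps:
t(L) = 2*L
f = 4 (f = (-2)² = 4)
q(c, l) = 2*l
a = 48 (a = (2*(6 - 1*(-1)) - 2)*4 = (2*(6 + 1) - 2)*4 = (2*7 - 2)*4 = (14 - 2)*4 = 12*4 = 48)
a*113 = 48*113 = 5424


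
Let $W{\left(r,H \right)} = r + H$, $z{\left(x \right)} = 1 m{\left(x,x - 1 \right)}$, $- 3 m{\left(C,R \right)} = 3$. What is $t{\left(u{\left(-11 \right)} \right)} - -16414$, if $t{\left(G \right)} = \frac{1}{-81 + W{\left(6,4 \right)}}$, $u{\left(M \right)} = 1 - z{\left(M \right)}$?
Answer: $\frac{1165393}{71} \approx 16414.0$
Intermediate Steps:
$m{\left(C,R \right)} = -1$ ($m{\left(C,R \right)} = \left(- \frac{1}{3}\right) 3 = -1$)
$z{\left(x \right)} = -1$ ($z{\left(x \right)} = 1 \left(-1\right) = -1$)
$W{\left(r,H \right)} = H + r$
$u{\left(M \right)} = 2$ ($u{\left(M \right)} = 1 - -1 = 1 + 1 = 2$)
$t{\left(G \right)} = - \frac{1}{71}$ ($t{\left(G \right)} = \frac{1}{-81 + \left(4 + 6\right)} = \frac{1}{-81 + 10} = \frac{1}{-71} = - \frac{1}{71}$)
$t{\left(u{\left(-11 \right)} \right)} - -16414 = - \frac{1}{71} - -16414 = - \frac{1}{71} + 16414 = \frac{1165393}{71}$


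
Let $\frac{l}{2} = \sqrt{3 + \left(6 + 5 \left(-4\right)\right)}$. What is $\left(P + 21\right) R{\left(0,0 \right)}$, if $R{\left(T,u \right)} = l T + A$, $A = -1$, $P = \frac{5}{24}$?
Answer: $- \frac{509}{24} \approx -21.208$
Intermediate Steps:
$P = \frac{5}{24}$ ($P = 5 \cdot \frac{1}{24} = \frac{5}{24} \approx 0.20833$)
$l = 2 i \sqrt{11}$ ($l = 2 \sqrt{3 + \left(6 + 5 \left(-4\right)\right)} = 2 \sqrt{3 + \left(6 - 20\right)} = 2 \sqrt{3 - 14} = 2 \sqrt{-11} = 2 i \sqrt{11} \approx 6.6332 i$)
$R{\left(T,u \right)} = -1 + 2 i T \sqrt{11}$ ($R{\left(T,u \right)} = 2 i \sqrt{11} T - 1 = 2 i T \sqrt{11} - 1 = -1 + 2 i T \sqrt{11}$)
$\left(P + 21\right) R{\left(0,0 \right)} = \left(\frac{5}{24} + 21\right) \left(-1 + 2 i 0 \sqrt{11}\right) = \frac{509 \left(-1 + 0\right)}{24} = \frac{509}{24} \left(-1\right) = - \frac{509}{24}$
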